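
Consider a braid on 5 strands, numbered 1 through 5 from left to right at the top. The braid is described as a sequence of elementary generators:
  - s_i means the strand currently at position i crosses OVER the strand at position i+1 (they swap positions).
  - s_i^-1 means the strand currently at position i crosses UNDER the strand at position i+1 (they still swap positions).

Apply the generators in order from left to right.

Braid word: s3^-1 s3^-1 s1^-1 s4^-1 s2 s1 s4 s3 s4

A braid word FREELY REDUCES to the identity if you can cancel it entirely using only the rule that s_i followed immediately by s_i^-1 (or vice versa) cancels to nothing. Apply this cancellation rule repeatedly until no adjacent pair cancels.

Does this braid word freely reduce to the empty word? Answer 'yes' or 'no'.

Gen 1 (s3^-1): push. Stack: [s3^-1]
Gen 2 (s3^-1): push. Stack: [s3^-1 s3^-1]
Gen 3 (s1^-1): push. Stack: [s3^-1 s3^-1 s1^-1]
Gen 4 (s4^-1): push. Stack: [s3^-1 s3^-1 s1^-1 s4^-1]
Gen 5 (s2): push. Stack: [s3^-1 s3^-1 s1^-1 s4^-1 s2]
Gen 6 (s1): push. Stack: [s3^-1 s3^-1 s1^-1 s4^-1 s2 s1]
Gen 7 (s4): push. Stack: [s3^-1 s3^-1 s1^-1 s4^-1 s2 s1 s4]
Gen 8 (s3): push. Stack: [s3^-1 s3^-1 s1^-1 s4^-1 s2 s1 s4 s3]
Gen 9 (s4): push. Stack: [s3^-1 s3^-1 s1^-1 s4^-1 s2 s1 s4 s3 s4]
Reduced word: s3^-1 s3^-1 s1^-1 s4^-1 s2 s1 s4 s3 s4

Answer: no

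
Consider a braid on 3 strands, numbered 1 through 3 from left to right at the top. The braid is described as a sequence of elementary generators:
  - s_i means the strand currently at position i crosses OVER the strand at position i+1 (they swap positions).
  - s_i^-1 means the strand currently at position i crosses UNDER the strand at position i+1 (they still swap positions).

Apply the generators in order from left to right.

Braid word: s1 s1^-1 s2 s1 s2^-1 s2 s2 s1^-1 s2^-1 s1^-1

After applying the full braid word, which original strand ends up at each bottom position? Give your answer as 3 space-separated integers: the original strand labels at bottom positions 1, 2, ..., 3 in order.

Answer: 1 2 3

Derivation:
Gen 1 (s1): strand 1 crosses over strand 2. Perm now: [2 1 3]
Gen 2 (s1^-1): strand 2 crosses under strand 1. Perm now: [1 2 3]
Gen 3 (s2): strand 2 crosses over strand 3. Perm now: [1 3 2]
Gen 4 (s1): strand 1 crosses over strand 3. Perm now: [3 1 2]
Gen 5 (s2^-1): strand 1 crosses under strand 2. Perm now: [3 2 1]
Gen 6 (s2): strand 2 crosses over strand 1. Perm now: [3 1 2]
Gen 7 (s2): strand 1 crosses over strand 2. Perm now: [3 2 1]
Gen 8 (s1^-1): strand 3 crosses under strand 2. Perm now: [2 3 1]
Gen 9 (s2^-1): strand 3 crosses under strand 1. Perm now: [2 1 3]
Gen 10 (s1^-1): strand 2 crosses under strand 1. Perm now: [1 2 3]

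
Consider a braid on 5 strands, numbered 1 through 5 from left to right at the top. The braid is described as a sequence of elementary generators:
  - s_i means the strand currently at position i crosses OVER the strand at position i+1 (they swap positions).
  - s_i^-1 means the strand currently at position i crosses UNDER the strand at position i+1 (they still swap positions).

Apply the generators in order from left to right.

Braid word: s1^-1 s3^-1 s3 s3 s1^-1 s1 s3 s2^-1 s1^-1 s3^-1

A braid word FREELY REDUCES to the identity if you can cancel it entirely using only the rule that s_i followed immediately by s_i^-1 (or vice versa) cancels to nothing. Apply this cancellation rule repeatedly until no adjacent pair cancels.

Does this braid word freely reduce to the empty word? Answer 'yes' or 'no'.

Gen 1 (s1^-1): push. Stack: [s1^-1]
Gen 2 (s3^-1): push. Stack: [s1^-1 s3^-1]
Gen 3 (s3): cancels prior s3^-1. Stack: [s1^-1]
Gen 4 (s3): push. Stack: [s1^-1 s3]
Gen 5 (s1^-1): push. Stack: [s1^-1 s3 s1^-1]
Gen 6 (s1): cancels prior s1^-1. Stack: [s1^-1 s3]
Gen 7 (s3): push. Stack: [s1^-1 s3 s3]
Gen 8 (s2^-1): push. Stack: [s1^-1 s3 s3 s2^-1]
Gen 9 (s1^-1): push. Stack: [s1^-1 s3 s3 s2^-1 s1^-1]
Gen 10 (s3^-1): push. Stack: [s1^-1 s3 s3 s2^-1 s1^-1 s3^-1]
Reduced word: s1^-1 s3 s3 s2^-1 s1^-1 s3^-1

Answer: no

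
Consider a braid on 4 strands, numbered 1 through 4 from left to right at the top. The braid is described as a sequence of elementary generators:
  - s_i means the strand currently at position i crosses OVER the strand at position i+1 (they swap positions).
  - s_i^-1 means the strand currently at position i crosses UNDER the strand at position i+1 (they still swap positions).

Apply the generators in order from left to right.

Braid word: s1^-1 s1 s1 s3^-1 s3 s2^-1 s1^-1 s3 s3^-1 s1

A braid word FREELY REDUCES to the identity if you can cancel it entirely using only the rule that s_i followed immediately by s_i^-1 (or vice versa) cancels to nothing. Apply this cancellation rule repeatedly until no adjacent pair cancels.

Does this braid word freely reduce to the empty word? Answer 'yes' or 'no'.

Gen 1 (s1^-1): push. Stack: [s1^-1]
Gen 2 (s1): cancels prior s1^-1. Stack: []
Gen 3 (s1): push. Stack: [s1]
Gen 4 (s3^-1): push. Stack: [s1 s3^-1]
Gen 5 (s3): cancels prior s3^-1. Stack: [s1]
Gen 6 (s2^-1): push. Stack: [s1 s2^-1]
Gen 7 (s1^-1): push. Stack: [s1 s2^-1 s1^-1]
Gen 8 (s3): push. Stack: [s1 s2^-1 s1^-1 s3]
Gen 9 (s3^-1): cancels prior s3. Stack: [s1 s2^-1 s1^-1]
Gen 10 (s1): cancels prior s1^-1. Stack: [s1 s2^-1]
Reduced word: s1 s2^-1

Answer: no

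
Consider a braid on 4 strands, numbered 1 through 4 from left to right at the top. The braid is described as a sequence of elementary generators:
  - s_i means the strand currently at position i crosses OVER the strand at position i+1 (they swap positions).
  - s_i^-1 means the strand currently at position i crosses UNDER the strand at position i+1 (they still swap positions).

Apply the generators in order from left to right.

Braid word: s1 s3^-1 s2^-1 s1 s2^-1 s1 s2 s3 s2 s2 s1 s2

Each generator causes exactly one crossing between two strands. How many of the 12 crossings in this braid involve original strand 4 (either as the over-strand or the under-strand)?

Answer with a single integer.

Gen 1: crossing 1x2. Involves strand 4? no. Count so far: 0
Gen 2: crossing 3x4. Involves strand 4? yes. Count so far: 1
Gen 3: crossing 1x4. Involves strand 4? yes. Count so far: 2
Gen 4: crossing 2x4. Involves strand 4? yes. Count so far: 3
Gen 5: crossing 2x1. Involves strand 4? no. Count so far: 3
Gen 6: crossing 4x1. Involves strand 4? yes. Count so far: 4
Gen 7: crossing 4x2. Involves strand 4? yes. Count so far: 5
Gen 8: crossing 4x3. Involves strand 4? yes. Count so far: 6
Gen 9: crossing 2x3. Involves strand 4? no. Count so far: 6
Gen 10: crossing 3x2. Involves strand 4? no. Count so far: 6
Gen 11: crossing 1x2. Involves strand 4? no. Count so far: 6
Gen 12: crossing 1x3. Involves strand 4? no. Count so far: 6

Answer: 6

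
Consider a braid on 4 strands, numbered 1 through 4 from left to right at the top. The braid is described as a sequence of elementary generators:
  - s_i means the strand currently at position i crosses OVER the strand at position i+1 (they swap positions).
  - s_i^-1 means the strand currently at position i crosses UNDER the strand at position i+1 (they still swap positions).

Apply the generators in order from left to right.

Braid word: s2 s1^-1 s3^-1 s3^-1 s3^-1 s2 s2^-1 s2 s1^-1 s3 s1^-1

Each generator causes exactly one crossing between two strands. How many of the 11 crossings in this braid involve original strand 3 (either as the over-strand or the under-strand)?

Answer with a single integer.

Answer: 4

Derivation:
Gen 1: crossing 2x3. Involves strand 3? yes. Count so far: 1
Gen 2: crossing 1x3. Involves strand 3? yes. Count so far: 2
Gen 3: crossing 2x4. Involves strand 3? no. Count so far: 2
Gen 4: crossing 4x2. Involves strand 3? no. Count so far: 2
Gen 5: crossing 2x4. Involves strand 3? no. Count so far: 2
Gen 6: crossing 1x4. Involves strand 3? no. Count so far: 2
Gen 7: crossing 4x1. Involves strand 3? no. Count so far: 2
Gen 8: crossing 1x4. Involves strand 3? no. Count so far: 2
Gen 9: crossing 3x4. Involves strand 3? yes. Count so far: 3
Gen 10: crossing 1x2. Involves strand 3? no. Count so far: 3
Gen 11: crossing 4x3. Involves strand 3? yes. Count so far: 4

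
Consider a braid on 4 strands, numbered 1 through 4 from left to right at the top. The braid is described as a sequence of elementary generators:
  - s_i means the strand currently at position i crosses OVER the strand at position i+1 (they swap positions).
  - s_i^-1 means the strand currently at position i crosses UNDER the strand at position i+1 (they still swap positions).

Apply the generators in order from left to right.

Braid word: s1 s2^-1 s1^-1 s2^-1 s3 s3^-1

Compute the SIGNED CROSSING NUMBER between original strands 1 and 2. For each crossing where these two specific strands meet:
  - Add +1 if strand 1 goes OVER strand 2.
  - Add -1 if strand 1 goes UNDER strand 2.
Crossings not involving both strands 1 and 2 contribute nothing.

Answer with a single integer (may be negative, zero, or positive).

Answer: 2

Derivation:
Gen 1: 1 over 2. Both 1&2? yes. Contrib: +1. Sum: 1
Gen 2: crossing 1x3. Both 1&2? no. Sum: 1
Gen 3: crossing 2x3. Both 1&2? no. Sum: 1
Gen 4: 2 under 1. Both 1&2? yes. Contrib: +1. Sum: 2
Gen 5: crossing 2x4. Both 1&2? no. Sum: 2
Gen 6: crossing 4x2. Both 1&2? no. Sum: 2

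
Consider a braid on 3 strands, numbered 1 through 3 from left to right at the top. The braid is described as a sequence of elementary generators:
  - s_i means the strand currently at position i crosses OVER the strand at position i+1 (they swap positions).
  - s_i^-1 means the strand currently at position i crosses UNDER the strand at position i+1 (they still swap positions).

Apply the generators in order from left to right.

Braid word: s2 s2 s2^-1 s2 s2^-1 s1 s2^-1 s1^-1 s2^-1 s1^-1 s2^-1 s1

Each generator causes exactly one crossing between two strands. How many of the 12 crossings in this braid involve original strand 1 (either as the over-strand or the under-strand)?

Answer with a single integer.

Gen 1: crossing 2x3. Involves strand 1? no. Count so far: 0
Gen 2: crossing 3x2. Involves strand 1? no. Count so far: 0
Gen 3: crossing 2x3. Involves strand 1? no. Count so far: 0
Gen 4: crossing 3x2. Involves strand 1? no. Count so far: 0
Gen 5: crossing 2x3. Involves strand 1? no. Count so far: 0
Gen 6: crossing 1x3. Involves strand 1? yes. Count so far: 1
Gen 7: crossing 1x2. Involves strand 1? yes. Count so far: 2
Gen 8: crossing 3x2. Involves strand 1? no. Count so far: 2
Gen 9: crossing 3x1. Involves strand 1? yes. Count so far: 3
Gen 10: crossing 2x1. Involves strand 1? yes. Count so far: 4
Gen 11: crossing 2x3. Involves strand 1? no. Count so far: 4
Gen 12: crossing 1x3. Involves strand 1? yes. Count so far: 5

Answer: 5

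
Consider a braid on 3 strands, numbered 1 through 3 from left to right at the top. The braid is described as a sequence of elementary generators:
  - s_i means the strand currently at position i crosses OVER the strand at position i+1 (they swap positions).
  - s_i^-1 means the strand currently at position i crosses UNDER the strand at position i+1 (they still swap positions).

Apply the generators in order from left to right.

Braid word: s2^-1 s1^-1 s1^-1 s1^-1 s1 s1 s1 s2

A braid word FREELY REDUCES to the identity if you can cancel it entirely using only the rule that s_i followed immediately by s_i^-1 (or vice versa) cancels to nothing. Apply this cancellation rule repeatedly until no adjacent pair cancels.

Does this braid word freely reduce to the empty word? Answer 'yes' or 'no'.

Gen 1 (s2^-1): push. Stack: [s2^-1]
Gen 2 (s1^-1): push. Stack: [s2^-1 s1^-1]
Gen 3 (s1^-1): push. Stack: [s2^-1 s1^-1 s1^-1]
Gen 4 (s1^-1): push. Stack: [s2^-1 s1^-1 s1^-1 s1^-1]
Gen 5 (s1): cancels prior s1^-1. Stack: [s2^-1 s1^-1 s1^-1]
Gen 6 (s1): cancels prior s1^-1. Stack: [s2^-1 s1^-1]
Gen 7 (s1): cancels prior s1^-1. Stack: [s2^-1]
Gen 8 (s2): cancels prior s2^-1. Stack: []
Reduced word: (empty)

Answer: yes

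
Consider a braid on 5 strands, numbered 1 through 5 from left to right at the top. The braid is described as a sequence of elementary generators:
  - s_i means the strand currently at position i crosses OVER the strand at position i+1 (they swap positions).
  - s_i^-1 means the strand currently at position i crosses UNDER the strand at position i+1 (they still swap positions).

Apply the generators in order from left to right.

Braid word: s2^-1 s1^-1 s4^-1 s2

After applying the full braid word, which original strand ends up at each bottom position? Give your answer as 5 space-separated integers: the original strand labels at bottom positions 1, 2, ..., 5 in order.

Answer: 3 2 1 5 4

Derivation:
Gen 1 (s2^-1): strand 2 crosses under strand 3. Perm now: [1 3 2 4 5]
Gen 2 (s1^-1): strand 1 crosses under strand 3. Perm now: [3 1 2 4 5]
Gen 3 (s4^-1): strand 4 crosses under strand 5. Perm now: [3 1 2 5 4]
Gen 4 (s2): strand 1 crosses over strand 2. Perm now: [3 2 1 5 4]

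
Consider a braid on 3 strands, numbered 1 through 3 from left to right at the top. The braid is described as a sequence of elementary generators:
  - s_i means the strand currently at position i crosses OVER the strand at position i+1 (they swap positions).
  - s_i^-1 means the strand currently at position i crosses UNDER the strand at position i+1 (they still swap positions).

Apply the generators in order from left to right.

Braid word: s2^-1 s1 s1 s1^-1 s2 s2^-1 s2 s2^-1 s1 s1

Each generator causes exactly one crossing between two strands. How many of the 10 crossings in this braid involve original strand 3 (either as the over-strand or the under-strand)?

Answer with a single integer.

Answer: 6

Derivation:
Gen 1: crossing 2x3. Involves strand 3? yes. Count so far: 1
Gen 2: crossing 1x3. Involves strand 3? yes. Count so far: 2
Gen 3: crossing 3x1. Involves strand 3? yes. Count so far: 3
Gen 4: crossing 1x3. Involves strand 3? yes. Count so far: 4
Gen 5: crossing 1x2. Involves strand 3? no. Count so far: 4
Gen 6: crossing 2x1. Involves strand 3? no. Count so far: 4
Gen 7: crossing 1x2. Involves strand 3? no. Count so far: 4
Gen 8: crossing 2x1. Involves strand 3? no. Count so far: 4
Gen 9: crossing 3x1. Involves strand 3? yes. Count so far: 5
Gen 10: crossing 1x3. Involves strand 3? yes. Count so far: 6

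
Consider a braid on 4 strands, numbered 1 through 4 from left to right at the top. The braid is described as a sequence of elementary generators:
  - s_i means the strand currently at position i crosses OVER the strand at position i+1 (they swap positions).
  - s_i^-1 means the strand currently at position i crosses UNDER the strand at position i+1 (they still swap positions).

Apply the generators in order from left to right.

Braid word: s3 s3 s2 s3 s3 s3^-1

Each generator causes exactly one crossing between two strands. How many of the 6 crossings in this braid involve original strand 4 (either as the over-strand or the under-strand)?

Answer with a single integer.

Gen 1: crossing 3x4. Involves strand 4? yes. Count so far: 1
Gen 2: crossing 4x3. Involves strand 4? yes. Count so far: 2
Gen 3: crossing 2x3. Involves strand 4? no. Count so far: 2
Gen 4: crossing 2x4. Involves strand 4? yes. Count so far: 3
Gen 5: crossing 4x2. Involves strand 4? yes. Count so far: 4
Gen 6: crossing 2x4. Involves strand 4? yes. Count so far: 5

Answer: 5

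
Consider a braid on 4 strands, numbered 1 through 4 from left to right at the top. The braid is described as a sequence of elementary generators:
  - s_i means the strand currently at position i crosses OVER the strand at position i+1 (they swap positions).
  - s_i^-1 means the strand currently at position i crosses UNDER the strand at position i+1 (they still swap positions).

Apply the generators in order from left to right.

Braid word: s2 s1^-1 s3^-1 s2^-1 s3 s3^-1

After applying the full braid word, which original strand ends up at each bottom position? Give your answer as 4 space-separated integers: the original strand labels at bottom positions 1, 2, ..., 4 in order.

Answer: 3 4 1 2

Derivation:
Gen 1 (s2): strand 2 crosses over strand 3. Perm now: [1 3 2 4]
Gen 2 (s1^-1): strand 1 crosses under strand 3. Perm now: [3 1 2 4]
Gen 3 (s3^-1): strand 2 crosses under strand 4. Perm now: [3 1 4 2]
Gen 4 (s2^-1): strand 1 crosses under strand 4. Perm now: [3 4 1 2]
Gen 5 (s3): strand 1 crosses over strand 2. Perm now: [3 4 2 1]
Gen 6 (s3^-1): strand 2 crosses under strand 1. Perm now: [3 4 1 2]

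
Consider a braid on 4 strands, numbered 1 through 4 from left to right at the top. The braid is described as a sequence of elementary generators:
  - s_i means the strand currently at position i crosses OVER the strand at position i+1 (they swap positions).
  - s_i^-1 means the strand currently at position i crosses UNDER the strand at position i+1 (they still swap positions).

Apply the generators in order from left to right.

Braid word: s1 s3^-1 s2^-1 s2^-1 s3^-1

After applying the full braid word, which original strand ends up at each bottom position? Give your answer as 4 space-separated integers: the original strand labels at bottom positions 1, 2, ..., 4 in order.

Answer: 2 1 3 4

Derivation:
Gen 1 (s1): strand 1 crosses over strand 2. Perm now: [2 1 3 4]
Gen 2 (s3^-1): strand 3 crosses under strand 4. Perm now: [2 1 4 3]
Gen 3 (s2^-1): strand 1 crosses under strand 4. Perm now: [2 4 1 3]
Gen 4 (s2^-1): strand 4 crosses under strand 1. Perm now: [2 1 4 3]
Gen 5 (s3^-1): strand 4 crosses under strand 3. Perm now: [2 1 3 4]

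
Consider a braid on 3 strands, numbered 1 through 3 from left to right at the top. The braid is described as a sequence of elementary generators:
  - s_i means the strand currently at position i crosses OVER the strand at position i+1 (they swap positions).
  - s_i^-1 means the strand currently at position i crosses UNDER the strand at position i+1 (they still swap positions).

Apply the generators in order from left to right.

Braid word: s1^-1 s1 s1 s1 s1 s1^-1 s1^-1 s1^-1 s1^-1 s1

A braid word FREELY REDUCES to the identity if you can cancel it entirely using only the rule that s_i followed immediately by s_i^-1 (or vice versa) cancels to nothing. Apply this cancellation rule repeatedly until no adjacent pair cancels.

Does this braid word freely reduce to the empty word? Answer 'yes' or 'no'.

Answer: yes

Derivation:
Gen 1 (s1^-1): push. Stack: [s1^-1]
Gen 2 (s1): cancels prior s1^-1. Stack: []
Gen 3 (s1): push. Stack: [s1]
Gen 4 (s1): push. Stack: [s1 s1]
Gen 5 (s1): push. Stack: [s1 s1 s1]
Gen 6 (s1^-1): cancels prior s1. Stack: [s1 s1]
Gen 7 (s1^-1): cancels prior s1. Stack: [s1]
Gen 8 (s1^-1): cancels prior s1. Stack: []
Gen 9 (s1^-1): push. Stack: [s1^-1]
Gen 10 (s1): cancels prior s1^-1. Stack: []
Reduced word: (empty)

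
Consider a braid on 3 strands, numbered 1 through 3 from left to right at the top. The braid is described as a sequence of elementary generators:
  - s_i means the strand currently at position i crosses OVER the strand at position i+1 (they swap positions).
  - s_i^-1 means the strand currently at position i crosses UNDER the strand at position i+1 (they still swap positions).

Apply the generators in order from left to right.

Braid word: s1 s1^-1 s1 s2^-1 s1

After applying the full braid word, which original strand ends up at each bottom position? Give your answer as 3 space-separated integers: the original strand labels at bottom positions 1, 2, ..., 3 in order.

Gen 1 (s1): strand 1 crosses over strand 2. Perm now: [2 1 3]
Gen 2 (s1^-1): strand 2 crosses under strand 1. Perm now: [1 2 3]
Gen 3 (s1): strand 1 crosses over strand 2. Perm now: [2 1 3]
Gen 4 (s2^-1): strand 1 crosses under strand 3. Perm now: [2 3 1]
Gen 5 (s1): strand 2 crosses over strand 3. Perm now: [3 2 1]

Answer: 3 2 1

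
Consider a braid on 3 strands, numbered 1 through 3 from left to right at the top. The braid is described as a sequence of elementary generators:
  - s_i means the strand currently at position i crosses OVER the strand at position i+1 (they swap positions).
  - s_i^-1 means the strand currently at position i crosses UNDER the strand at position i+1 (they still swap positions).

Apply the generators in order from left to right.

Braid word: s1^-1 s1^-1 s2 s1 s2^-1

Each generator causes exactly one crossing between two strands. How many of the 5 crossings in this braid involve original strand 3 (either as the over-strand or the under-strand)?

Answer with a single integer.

Answer: 2

Derivation:
Gen 1: crossing 1x2. Involves strand 3? no. Count so far: 0
Gen 2: crossing 2x1. Involves strand 3? no. Count so far: 0
Gen 3: crossing 2x3. Involves strand 3? yes. Count so far: 1
Gen 4: crossing 1x3. Involves strand 3? yes. Count so far: 2
Gen 5: crossing 1x2. Involves strand 3? no. Count so far: 2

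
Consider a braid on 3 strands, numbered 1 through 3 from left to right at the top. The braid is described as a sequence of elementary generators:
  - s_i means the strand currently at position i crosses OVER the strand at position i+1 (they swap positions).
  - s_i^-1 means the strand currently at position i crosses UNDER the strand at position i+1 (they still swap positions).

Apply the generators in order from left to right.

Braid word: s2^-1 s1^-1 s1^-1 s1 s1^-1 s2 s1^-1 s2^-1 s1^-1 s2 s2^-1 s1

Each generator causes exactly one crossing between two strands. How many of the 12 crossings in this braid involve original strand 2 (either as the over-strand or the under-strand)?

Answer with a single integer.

Answer: 7

Derivation:
Gen 1: crossing 2x3. Involves strand 2? yes. Count so far: 1
Gen 2: crossing 1x3. Involves strand 2? no. Count so far: 1
Gen 3: crossing 3x1. Involves strand 2? no. Count so far: 1
Gen 4: crossing 1x3. Involves strand 2? no. Count so far: 1
Gen 5: crossing 3x1. Involves strand 2? no. Count so far: 1
Gen 6: crossing 3x2. Involves strand 2? yes. Count so far: 2
Gen 7: crossing 1x2. Involves strand 2? yes. Count so far: 3
Gen 8: crossing 1x3. Involves strand 2? no. Count so far: 3
Gen 9: crossing 2x3. Involves strand 2? yes. Count so far: 4
Gen 10: crossing 2x1. Involves strand 2? yes. Count so far: 5
Gen 11: crossing 1x2. Involves strand 2? yes. Count so far: 6
Gen 12: crossing 3x2. Involves strand 2? yes. Count so far: 7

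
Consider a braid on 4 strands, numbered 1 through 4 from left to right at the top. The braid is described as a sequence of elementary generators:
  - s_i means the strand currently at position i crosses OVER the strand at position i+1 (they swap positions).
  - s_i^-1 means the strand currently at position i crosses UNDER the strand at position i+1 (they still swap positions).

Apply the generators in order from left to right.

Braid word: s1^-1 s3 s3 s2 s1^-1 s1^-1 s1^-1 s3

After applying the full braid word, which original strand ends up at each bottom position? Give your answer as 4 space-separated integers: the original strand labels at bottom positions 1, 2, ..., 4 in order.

Answer: 3 2 4 1

Derivation:
Gen 1 (s1^-1): strand 1 crosses under strand 2. Perm now: [2 1 3 4]
Gen 2 (s3): strand 3 crosses over strand 4. Perm now: [2 1 4 3]
Gen 3 (s3): strand 4 crosses over strand 3. Perm now: [2 1 3 4]
Gen 4 (s2): strand 1 crosses over strand 3. Perm now: [2 3 1 4]
Gen 5 (s1^-1): strand 2 crosses under strand 3. Perm now: [3 2 1 4]
Gen 6 (s1^-1): strand 3 crosses under strand 2. Perm now: [2 3 1 4]
Gen 7 (s1^-1): strand 2 crosses under strand 3. Perm now: [3 2 1 4]
Gen 8 (s3): strand 1 crosses over strand 4. Perm now: [3 2 4 1]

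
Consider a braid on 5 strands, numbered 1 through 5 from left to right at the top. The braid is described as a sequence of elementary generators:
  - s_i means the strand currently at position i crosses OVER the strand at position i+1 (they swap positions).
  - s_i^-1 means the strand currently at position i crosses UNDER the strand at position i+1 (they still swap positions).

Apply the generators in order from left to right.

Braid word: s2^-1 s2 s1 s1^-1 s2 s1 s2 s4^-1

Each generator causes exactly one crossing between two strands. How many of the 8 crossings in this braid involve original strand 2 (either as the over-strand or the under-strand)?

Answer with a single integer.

Answer: 6

Derivation:
Gen 1: crossing 2x3. Involves strand 2? yes. Count so far: 1
Gen 2: crossing 3x2. Involves strand 2? yes. Count so far: 2
Gen 3: crossing 1x2. Involves strand 2? yes. Count so far: 3
Gen 4: crossing 2x1. Involves strand 2? yes. Count so far: 4
Gen 5: crossing 2x3. Involves strand 2? yes. Count so far: 5
Gen 6: crossing 1x3. Involves strand 2? no. Count so far: 5
Gen 7: crossing 1x2. Involves strand 2? yes. Count so far: 6
Gen 8: crossing 4x5. Involves strand 2? no. Count so far: 6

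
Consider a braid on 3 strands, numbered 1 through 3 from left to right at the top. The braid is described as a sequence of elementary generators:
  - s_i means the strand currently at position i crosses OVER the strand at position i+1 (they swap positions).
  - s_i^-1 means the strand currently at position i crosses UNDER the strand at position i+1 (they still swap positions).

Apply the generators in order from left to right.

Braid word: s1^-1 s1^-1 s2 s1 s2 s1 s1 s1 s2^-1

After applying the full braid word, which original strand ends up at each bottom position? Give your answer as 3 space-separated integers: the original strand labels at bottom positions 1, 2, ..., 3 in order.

Gen 1 (s1^-1): strand 1 crosses under strand 2. Perm now: [2 1 3]
Gen 2 (s1^-1): strand 2 crosses under strand 1. Perm now: [1 2 3]
Gen 3 (s2): strand 2 crosses over strand 3. Perm now: [1 3 2]
Gen 4 (s1): strand 1 crosses over strand 3. Perm now: [3 1 2]
Gen 5 (s2): strand 1 crosses over strand 2. Perm now: [3 2 1]
Gen 6 (s1): strand 3 crosses over strand 2. Perm now: [2 3 1]
Gen 7 (s1): strand 2 crosses over strand 3. Perm now: [3 2 1]
Gen 8 (s1): strand 3 crosses over strand 2. Perm now: [2 3 1]
Gen 9 (s2^-1): strand 3 crosses under strand 1. Perm now: [2 1 3]

Answer: 2 1 3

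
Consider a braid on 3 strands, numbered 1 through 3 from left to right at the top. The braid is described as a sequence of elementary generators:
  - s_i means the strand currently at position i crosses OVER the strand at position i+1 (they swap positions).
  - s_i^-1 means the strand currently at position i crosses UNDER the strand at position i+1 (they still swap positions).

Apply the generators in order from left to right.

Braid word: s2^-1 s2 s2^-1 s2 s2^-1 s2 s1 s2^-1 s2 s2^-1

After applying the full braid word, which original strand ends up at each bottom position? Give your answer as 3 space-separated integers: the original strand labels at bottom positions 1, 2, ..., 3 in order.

Gen 1 (s2^-1): strand 2 crosses under strand 3. Perm now: [1 3 2]
Gen 2 (s2): strand 3 crosses over strand 2. Perm now: [1 2 3]
Gen 3 (s2^-1): strand 2 crosses under strand 3. Perm now: [1 3 2]
Gen 4 (s2): strand 3 crosses over strand 2. Perm now: [1 2 3]
Gen 5 (s2^-1): strand 2 crosses under strand 3. Perm now: [1 3 2]
Gen 6 (s2): strand 3 crosses over strand 2. Perm now: [1 2 3]
Gen 7 (s1): strand 1 crosses over strand 2. Perm now: [2 1 3]
Gen 8 (s2^-1): strand 1 crosses under strand 3. Perm now: [2 3 1]
Gen 9 (s2): strand 3 crosses over strand 1. Perm now: [2 1 3]
Gen 10 (s2^-1): strand 1 crosses under strand 3. Perm now: [2 3 1]

Answer: 2 3 1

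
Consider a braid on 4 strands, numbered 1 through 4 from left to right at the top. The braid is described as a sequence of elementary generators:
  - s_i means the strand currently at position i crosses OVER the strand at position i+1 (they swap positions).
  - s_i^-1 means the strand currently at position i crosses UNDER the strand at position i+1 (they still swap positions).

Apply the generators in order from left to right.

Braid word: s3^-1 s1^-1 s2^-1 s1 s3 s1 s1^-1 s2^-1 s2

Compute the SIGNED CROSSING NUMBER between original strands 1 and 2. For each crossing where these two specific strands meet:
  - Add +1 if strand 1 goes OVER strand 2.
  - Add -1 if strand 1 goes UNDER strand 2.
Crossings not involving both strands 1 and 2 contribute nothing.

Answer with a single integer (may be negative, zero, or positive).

Answer: -1

Derivation:
Gen 1: crossing 3x4. Both 1&2? no. Sum: 0
Gen 2: 1 under 2. Both 1&2? yes. Contrib: -1. Sum: -1
Gen 3: crossing 1x4. Both 1&2? no. Sum: -1
Gen 4: crossing 2x4. Both 1&2? no. Sum: -1
Gen 5: crossing 1x3. Both 1&2? no. Sum: -1
Gen 6: crossing 4x2. Both 1&2? no. Sum: -1
Gen 7: crossing 2x4. Both 1&2? no. Sum: -1
Gen 8: crossing 2x3. Both 1&2? no. Sum: -1
Gen 9: crossing 3x2. Both 1&2? no. Sum: -1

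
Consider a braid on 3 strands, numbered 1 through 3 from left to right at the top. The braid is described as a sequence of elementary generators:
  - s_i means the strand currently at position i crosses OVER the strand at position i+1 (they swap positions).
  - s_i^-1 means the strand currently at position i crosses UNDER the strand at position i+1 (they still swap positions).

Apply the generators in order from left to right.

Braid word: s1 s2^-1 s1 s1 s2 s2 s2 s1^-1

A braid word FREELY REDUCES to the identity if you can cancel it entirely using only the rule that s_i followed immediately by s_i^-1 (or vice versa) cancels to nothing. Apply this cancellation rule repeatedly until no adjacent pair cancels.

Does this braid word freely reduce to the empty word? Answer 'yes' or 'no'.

Answer: no

Derivation:
Gen 1 (s1): push. Stack: [s1]
Gen 2 (s2^-1): push. Stack: [s1 s2^-1]
Gen 3 (s1): push. Stack: [s1 s2^-1 s1]
Gen 4 (s1): push. Stack: [s1 s2^-1 s1 s1]
Gen 5 (s2): push. Stack: [s1 s2^-1 s1 s1 s2]
Gen 6 (s2): push. Stack: [s1 s2^-1 s1 s1 s2 s2]
Gen 7 (s2): push. Stack: [s1 s2^-1 s1 s1 s2 s2 s2]
Gen 8 (s1^-1): push. Stack: [s1 s2^-1 s1 s1 s2 s2 s2 s1^-1]
Reduced word: s1 s2^-1 s1 s1 s2 s2 s2 s1^-1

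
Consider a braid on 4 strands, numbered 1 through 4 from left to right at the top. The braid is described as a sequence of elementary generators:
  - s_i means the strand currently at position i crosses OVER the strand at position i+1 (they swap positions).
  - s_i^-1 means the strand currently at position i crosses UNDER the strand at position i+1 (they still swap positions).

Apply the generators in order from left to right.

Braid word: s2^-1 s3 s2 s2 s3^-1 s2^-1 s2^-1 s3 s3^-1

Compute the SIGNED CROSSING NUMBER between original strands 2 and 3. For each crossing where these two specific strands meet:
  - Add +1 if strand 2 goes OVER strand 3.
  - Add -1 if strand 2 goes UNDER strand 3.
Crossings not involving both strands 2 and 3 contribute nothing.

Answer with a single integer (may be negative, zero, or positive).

Gen 1: 2 under 3. Both 2&3? yes. Contrib: -1. Sum: -1
Gen 2: crossing 2x4. Both 2&3? no. Sum: -1
Gen 3: crossing 3x4. Both 2&3? no. Sum: -1
Gen 4: crossing 4x3. Both 2&3? no. Sum: -1
Gen 5: crossing 4x2. Both 2&3? no. Sum: -1
Gen 6: 3 under 2. Both 2&3? yes. Contrib: +1. Sum: 0
Gen 7: 2 under 3. Both 2&3? yes. Contrib: -1. Sum: -1
Gen 8: crossing 2x4. Both 2&3? no. Sum: -1
Gen 9: crossing 4x2. Both 2&3? no. Sum: -1

Answer: -1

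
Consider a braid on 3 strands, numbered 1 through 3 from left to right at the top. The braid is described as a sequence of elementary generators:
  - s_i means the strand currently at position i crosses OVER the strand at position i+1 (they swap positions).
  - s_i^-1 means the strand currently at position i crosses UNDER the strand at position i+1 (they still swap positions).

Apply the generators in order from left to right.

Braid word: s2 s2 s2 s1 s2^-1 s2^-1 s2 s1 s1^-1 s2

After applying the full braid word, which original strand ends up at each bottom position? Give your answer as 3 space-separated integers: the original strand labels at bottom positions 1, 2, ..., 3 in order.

Gen 1 (s2): strand 2 crosses over strand 3. Perm now: [1 3 2]
Gen 2 (s2): strand 3 crosses over strand 2. Perm now: [1 2 3]
Gen 3 (s2): strand 2 crosses over strand 3. Perm now: [1 3 2]
Gen 4 (s1): strand 1 crosses over strand 3. Perm now: [3 1 2]
Gen 5 (s2^-1): strand 1 crosses under strand 2. Perm now: [3 2 1]
Gen 6 (s2^-1): strand 2 crosses under strand 1. Perm now: [3 1 2]
Gen 7 (s2): strand 1 crosses over strand 2. Perm now: [3 2 1]
Gen 8 (s1): strand 3 crosses over strand 2. Perm now: [2 3 1]
Gen 9 (s1^-1): strand 2 crosses under strand 3. Perm now: [3 2 1]
Gen 10 (s2): strand 2 crosses over strand 1. Perm now: [3 1 2]

Answer: 3 1 2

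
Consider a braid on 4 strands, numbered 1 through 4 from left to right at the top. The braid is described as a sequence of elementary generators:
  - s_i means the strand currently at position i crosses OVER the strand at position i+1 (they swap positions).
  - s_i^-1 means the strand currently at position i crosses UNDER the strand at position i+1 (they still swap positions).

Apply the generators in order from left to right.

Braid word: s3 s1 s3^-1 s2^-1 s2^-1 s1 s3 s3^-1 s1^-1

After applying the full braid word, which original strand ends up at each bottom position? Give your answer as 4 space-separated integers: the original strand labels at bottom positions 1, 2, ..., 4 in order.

Answer: 2 1 3 4

Derivation:
Gen 1 (s3): strand 3 crosses over strand 4. Perm now: [1 2 4 3]
Gen 2 (s1): strand 1 crosses over strand 2. Perm now: [2 1 4 3]
Gen 3 (s3^-1): strand 4 crosses under strand 3. Perm now: [2 1 3 4]
Gen 4 (s2^-1): strand 1 crosses under strand 3. Perm now: [2 3 1 4]
Gen 5 (s2^-1): strand 3 crosses under strand 1. Perm now: [2 1 3 4]
Gen 6 (s1): strand 2 crosses over strand 1. Perm now: [1 2 3 4]
Gen 7 (s3): strand 3 crosses over strand 4. Perm now: [1 2 4 3]
Gen 8 (s3^-1): strand 4 crosses under strand 3. Perm now: [1 2 3 4]
Gen 9 (s1^-1): strand 1 crosses under strand 2. Perm now: [2 1 3 4]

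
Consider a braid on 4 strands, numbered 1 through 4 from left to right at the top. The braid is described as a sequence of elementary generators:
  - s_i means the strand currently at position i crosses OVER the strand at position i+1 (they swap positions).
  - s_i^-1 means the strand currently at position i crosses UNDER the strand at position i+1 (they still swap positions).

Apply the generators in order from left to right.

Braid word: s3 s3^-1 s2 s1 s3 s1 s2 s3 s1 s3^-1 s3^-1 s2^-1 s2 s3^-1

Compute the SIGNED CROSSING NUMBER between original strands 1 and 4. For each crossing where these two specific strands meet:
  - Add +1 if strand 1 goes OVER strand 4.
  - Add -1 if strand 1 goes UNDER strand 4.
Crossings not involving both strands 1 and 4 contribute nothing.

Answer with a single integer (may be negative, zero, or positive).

Gen 1: crossing 3x4. Both 1&4? no. Sum: 0
Gen 2: crossing 4x3. Both 1&4? no. Sum: 0
Gen 3: crossing 2x3. Both 1&4? no. Sum: 0
Gen 4: crossing 1x3. Both 1&4? no. Sum: 0
Gen 5: crossing 2x4. Both 1&4? no. Sum: 0
Gen 6: crossing 3x1. Both 1&4? no. Sum: 0
Gen 7: crossing 3x4. Both 1&4? no. Sum: 0
Gen 8: crossing 3x2. Both 1&4? no. Sum: 0
Gen 9: 1 over 4. Both 1&4? yes. Contrib: +1. Sum: 1
Gen 10: crossing 2x3. Both 1&4? no. Sum: 1
Gen 11: crossing 3x2. Both 1&4? no. Sum: 1
Gen 12: crossing 1x2. Both 1&4? no. Sum: 1
Gen 13: crossing 2x1. Both 1&4? no. Sum: 1
Gen 14: crossing 2x3. Both 1&4? no. Sum: 1

Answer: 1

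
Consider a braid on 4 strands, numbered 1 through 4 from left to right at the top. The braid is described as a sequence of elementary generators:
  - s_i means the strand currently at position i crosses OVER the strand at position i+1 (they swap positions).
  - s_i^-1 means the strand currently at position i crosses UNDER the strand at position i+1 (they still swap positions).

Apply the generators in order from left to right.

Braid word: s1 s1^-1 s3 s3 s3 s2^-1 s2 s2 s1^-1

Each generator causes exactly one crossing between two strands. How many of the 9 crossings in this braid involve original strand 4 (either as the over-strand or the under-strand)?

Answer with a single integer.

Answer: 7

Derivation:
Gen 1: crossing 1x2. Involves strand 4? no. Count so far: 0
Gen 2: crossing 2x1. Involves strand 4? no. Count so far: 0
Gen 3: crossing 3x4. Involves strand 4? yes. Count so far: 1
Gen 4: crossing 4x3. Involves strand 4? yes. Count so far: 2
Gen 5: crossing 3x4. Involves strand 4? yes. Count so far: 3
Gen 6: crossing 2x4. Involves strand 4? yes. Count so far: 4
Gen 7: crossing 4x2. Involves strand 4? yes. Count so far: 5
Gen 8: crossing 2x4. Involves strand 4? yes. Count so far: 6
Gen 9: crossing 1x4. Involves strand 4? yes. Count so far: 7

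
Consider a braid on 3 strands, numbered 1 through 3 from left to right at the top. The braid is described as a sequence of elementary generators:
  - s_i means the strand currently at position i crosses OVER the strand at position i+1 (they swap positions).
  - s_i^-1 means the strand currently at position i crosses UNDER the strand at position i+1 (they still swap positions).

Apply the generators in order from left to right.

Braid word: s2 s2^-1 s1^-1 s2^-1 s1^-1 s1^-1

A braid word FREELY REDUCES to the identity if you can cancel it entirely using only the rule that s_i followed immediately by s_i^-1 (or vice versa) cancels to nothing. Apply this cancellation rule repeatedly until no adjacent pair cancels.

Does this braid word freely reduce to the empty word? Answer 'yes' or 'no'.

Gen 1 (s2): push. Stack: [s2]
Gen 2 (s2^-1): cancels prior s2. Stack: []
Gen 3 (s1^-1): push. Stack: [s1^-1]
Gen 4 (s2^-1): push. Stack: [s1^-1 s2^-1]
Gen 5 (s1^-1): push. Stack: [s1^-1 s2^-1 s1^-1]
Gen 6 (s1^-1): push. Stack: [s1^-1 s2^-1 s1^-1 s1^-1]
Reduced word: s1^-1 s2^-1 s1^-1 s1^-1

Answer: no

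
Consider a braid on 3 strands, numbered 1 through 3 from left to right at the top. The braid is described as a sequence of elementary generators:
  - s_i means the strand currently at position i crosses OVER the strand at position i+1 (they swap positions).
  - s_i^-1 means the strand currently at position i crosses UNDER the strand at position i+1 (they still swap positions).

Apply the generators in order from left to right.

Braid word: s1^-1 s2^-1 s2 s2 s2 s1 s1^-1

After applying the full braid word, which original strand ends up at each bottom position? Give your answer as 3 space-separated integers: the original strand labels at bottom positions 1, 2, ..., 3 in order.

Answer: 2 1 3

Derivation:
Gen 1 (s1^-1): strand 1 crosses under strand 2. Perm now: [2 1 3]
Gen 2 (s2^-1): strand 1 crosses under strand 3. Perm now: [2 3 1]
Gen 3 (s2): strand 3 crosses over strand 1. Perm now: [2 1 3]
Gen 4 (s2): strand 1 crosses over strand 3. Perm now: [2 3 1]
Gen 5 (s2): strand 3 crosses over strand 1. Perm now: [2 1 3]
Gen 6 (s1): strand 2 crosses over strand 1. Perm now: [1 2 3]
Gen 7 (s1^-1): strand 1 crosses under strand 2. Perm now: [2 1 3]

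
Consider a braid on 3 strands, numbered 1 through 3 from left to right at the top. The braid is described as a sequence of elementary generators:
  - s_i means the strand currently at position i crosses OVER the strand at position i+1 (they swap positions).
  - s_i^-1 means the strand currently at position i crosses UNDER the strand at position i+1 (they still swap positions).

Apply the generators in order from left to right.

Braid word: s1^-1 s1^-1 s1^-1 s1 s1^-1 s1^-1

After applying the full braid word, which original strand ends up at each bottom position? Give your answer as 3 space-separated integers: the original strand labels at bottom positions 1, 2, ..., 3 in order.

Answer: 1 2 3

Derivation:
Gen 1 (s1^-1): strand 1 crosses under strand 2. Perm now: [2 1 3]
Gen 2 (s1^-1): strand 2 crosses under strand 1. Perm now: [1 2 3]
Gen 3 (s1^-1): strand 1 crosses under strand 2. Perm now: [2 1 3]
Gen 4 (s1): strand 2 crosses over strand 1. Perm now: [1 2 3]
Gen 5 (s1^-1): strand 1 crosses under strand 2. Perm now: [2 1 3]
Gen 6 (s1^-1): strand 2 crosses under strand 1. Perm now: [1 2 3]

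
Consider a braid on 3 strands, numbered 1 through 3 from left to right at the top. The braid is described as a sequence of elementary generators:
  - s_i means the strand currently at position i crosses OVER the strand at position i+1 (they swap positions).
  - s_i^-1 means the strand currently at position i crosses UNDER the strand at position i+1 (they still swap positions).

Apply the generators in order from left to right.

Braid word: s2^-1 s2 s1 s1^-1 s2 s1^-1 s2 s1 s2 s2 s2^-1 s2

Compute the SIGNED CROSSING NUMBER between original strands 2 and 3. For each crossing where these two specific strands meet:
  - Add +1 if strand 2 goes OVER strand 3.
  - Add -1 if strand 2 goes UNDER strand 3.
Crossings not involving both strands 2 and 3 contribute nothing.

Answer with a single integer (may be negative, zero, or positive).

Answer: -2

Derivation:
Gen 1: 2 under 3. Both 2&3? yes. Contrib: -1. Sum: -1
Gen 2: 3 over 2. Both 2&3? yes. Contrib: -1. Sum: -2
Gen 3: crossing 1x2. Both 2&3? no. Sum: -2
Gen 4: crossing 2x1. Both 2&3? no. Sum: -2
Gen 5: 2 over 3. Both 2&3? yes. Contrib: +1. Sum: -1
Gen 6: crossing 1x3. Both 2&3? no. Sum: -1
Gen 7: crossing 1x2. Both 2&3? no. Sum: -1
Gen 8: 3 over 2. Both 2&3? yes. Contrib: -1. Sum: -2
Gen 9: crossing 3x1. Both 2&3? no. Sum: -2
Gen 10: crossing 1x3. Both 2&3? no. Sum: -2
Gen 11: crossing 3x1. Both 2&3? no. Sum: -2
Gen 12: crossing 1x3. Both 2&3? no. Sum: -2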